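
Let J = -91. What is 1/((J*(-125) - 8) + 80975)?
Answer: 1/92342 ≈ 1.0829e-5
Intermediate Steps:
1/((J*(-125) - 8) + 80975) = 1/((-91*(-125) - 8) + 80975) = 1/((11375 - 8) + 80975) = 1/(11367 + 80975) = 1/92342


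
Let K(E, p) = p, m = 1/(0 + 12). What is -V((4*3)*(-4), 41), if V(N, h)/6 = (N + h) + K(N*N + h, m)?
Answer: 83/2 ≈ 41.500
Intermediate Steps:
m = 1/12 ≈ 0.083333
V(N, h) = ½ + 6*N + 6*h (V(N, h) = 6*((N + h) + 1/12) = 6*(1/12 + N + h) = ½ + 6*N + 6*h)
-V((4*3)*(-4), 41) = -(½ + 6*((4*3)*(-4)) + 6*41) = -(½ + 6*(12*(-4)) + 246) = -(½ + 6*(-48) + 246) = -(½ - 288 + 246) = -1*(-83/2) = 83/2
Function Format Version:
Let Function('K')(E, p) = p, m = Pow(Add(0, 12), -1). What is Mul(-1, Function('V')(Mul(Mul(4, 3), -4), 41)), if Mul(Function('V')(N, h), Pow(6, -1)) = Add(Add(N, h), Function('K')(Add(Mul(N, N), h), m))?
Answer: Rational(83, 2) ≈ 41.500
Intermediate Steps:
m = Rational(1, 12) (m = Pow(12, -1) = Rational(1, 12) ≈ 0.083333)
Function('V')(N, h) = Add(Rational(1, 2), Mul(6, N), Mul(6, h)) (Function('V')(N, h) = Mul(6, Add(Add(N, h), Rational(1, 12))) = Mul(6, Add(Rational(1, 12), N, h)) = Add(Rational(1, 2), Mul(6, N), Mul(6, h)))
Mul(-1, Function('V')(Mul(Mul(4, 3), -4), 41)) = Mul(-1, Add(Rational(1, 2), Mul(6, Mul(Mul(4, 3), -4)), Mul(6, 41))) = Mul(-1, Add(Rational(1, 2), Mul(6, Mul(12, -4)), 246)) = Mul(-1, Add(Rational(1, 2), Mul(6, -48), 246)) = Mul(-1, Add(Rational(1, 2), -288, 246)) = Mul(-1, Rational(-83, 2)) = Rational(83, 2)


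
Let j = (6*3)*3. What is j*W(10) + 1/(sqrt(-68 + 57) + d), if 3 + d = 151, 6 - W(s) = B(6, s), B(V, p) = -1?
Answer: 8284018/21915 - I*sqrt(11)/21915 ≈ 378.01 - 0.00015134*I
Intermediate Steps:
W(s) = 7 (W(s) = 6 - 1*(-1) = 6 + 1 = 7)
d = 148 (d = -3 + 151 = 148)
j = 54 (j = 18*3 = 54)
j*W(10) + 1/(sqrt(-68 + 57) + d) = 54*7 + 1/(sqrt(-68 + 57) + 148) = 378 + 1/(sqrt(-11) + 148) = 378 + 1/(I*sqrt(11) + 148) = 378 + 1/(148 + I*sqrt(11))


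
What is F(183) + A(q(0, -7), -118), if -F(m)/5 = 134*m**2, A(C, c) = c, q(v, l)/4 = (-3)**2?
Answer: -22437748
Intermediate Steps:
q(v, l) = 36 (q(v, l) = 4*(-3)**2 = 4*9 = 36)
F(m) = -670*m**2
F(183) + A(q(0, -7), -118) = -670*183**2 - 118 = -670*33489 - 118 = -22437630 - 118 = -22437748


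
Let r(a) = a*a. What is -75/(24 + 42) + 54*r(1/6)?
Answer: 4/11 ≈ 0.36364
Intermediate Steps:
r(a) = a**2
-75/(24 + 42) + 54*r(1/6) = -75/(24 + 42) + 54*(1/6)**2 = -75/66 + 54*(1/6)**2 = -75*1/66 + 54*(1/36) = -25/22 + 3/2 = 4/11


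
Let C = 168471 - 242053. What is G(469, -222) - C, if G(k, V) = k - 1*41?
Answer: 74010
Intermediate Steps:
C = -73582
G(k, V) = -41 + k (G(k, V) = k - 41 = -41 + k)
G(469, -222) - C = (-41 + 469) - 1*(-73582) = 428 + 73582 = 74010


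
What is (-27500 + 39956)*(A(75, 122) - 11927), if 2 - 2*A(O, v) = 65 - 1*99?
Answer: -148338504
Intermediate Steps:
A(O, v) = 18 (A(O, v) = 1 - (65 - 1*99)/2 = 1 - (65 - 99)/2 = 1 - ½*(-34) = 1 + 17 = 18)
(-27500 + 39956)*(A(75, 122) - 11927) = (-27500 + 39956)*(18 - 11927) = 12456*(-11909) = -148338504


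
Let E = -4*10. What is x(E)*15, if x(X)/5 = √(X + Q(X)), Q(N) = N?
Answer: 300*I*√5 ≈ 670.82*I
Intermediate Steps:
E = -40
x(X) = 5*√2*√X (x(X) = 5*√(X + X) = 5*√(2*X) = 5*(√2*√X) = 5*√2*√X)
x(E)*15 = (5*√2*√(-40))*15 = (5*√2*(2*I*√10))*15 = (20*I*√5)*15 = 300*I*√5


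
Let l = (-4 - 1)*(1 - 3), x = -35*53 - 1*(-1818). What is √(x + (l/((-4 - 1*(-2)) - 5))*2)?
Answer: 3*I*√217/7 ≈ 6.3132*I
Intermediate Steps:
x = -37 (x = -1855 + 1818 = -37)
l = 10 (l = -5*(-2) = 10)
√(x + (l/((-4 - 1*(-2)) - 5))*2) = √(-37 + (10/((-4 - 1*(-2)) - 5))*2) = √(-37 + (10/((-4 + 2) - 5))*2) = √(-37 + (10/(-2 - 5))*2) = √(-37 + (10/(-7))*2) = √(-37 - ⅐*10*2) = √(-37 - 10/7*2) = √(-37 - 20/7) = √(-279/7) = 3*I*√217/7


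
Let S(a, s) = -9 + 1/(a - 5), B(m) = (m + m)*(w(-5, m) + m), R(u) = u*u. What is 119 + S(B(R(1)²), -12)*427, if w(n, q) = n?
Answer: -48839/13 ≈ -3756.8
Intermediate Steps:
R(u) = u²
B(m) = 2*m*(-5 + m) (B(m) = (m + m)*(-5 + m) = (2*m)*(-5 + m) = 2*m*(-5 + m))
S(a, s) = -9 + 1/(-5 + a)
119 + S(B(R(1)²), -12)*427 = 119 + ((46 - 18*(1²)²*(-5 + (1²)²))/(-5 + 2*(1²)²*(-5 + (1²)²)))*427 = 119 + ((46 - 18*1²*(-5 + 1²))/(-5 + 2*1²*(-5 + 1²)))*427 = 119 + ((46 - 18*(-5 + 1))/(-5 + 2*1*(-5 + 1)))*427 = 119 + ((46 - 18*(-4))/(-5 + 2*1*(-4)))*427 = 119 + ((46 - 9*(-8))/(-5 - 8))*427 = 119 + ((46 + 72)/(-13))*427 = 119 - 1/13*118*427 = 119 - 118/13*427 = 119 - 50386/13 = -48839/13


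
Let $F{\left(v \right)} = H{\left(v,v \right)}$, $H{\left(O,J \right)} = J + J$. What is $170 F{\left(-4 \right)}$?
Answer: $-1360$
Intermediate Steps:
$H{\left(O,J \right)} = 2 J$
$F{\left(v \right)} = 2 v$
$170 F{\left(-4 \right)} = 170 \cdot 2 \left(-4\right) = 170 \left(-8\right) = -1360$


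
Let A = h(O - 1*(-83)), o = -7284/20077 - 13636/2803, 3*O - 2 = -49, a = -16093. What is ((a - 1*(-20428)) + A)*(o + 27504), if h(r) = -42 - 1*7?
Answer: 6632654728076800/56275831 ≈ 1.1786e+8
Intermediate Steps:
O = -47/3 (O = ⅔ + (⅓)*(-49) = ⅔ - 49/3 = -47/3 ≈ -15.667)
o = -294187024/56275831 (o = -7284*1/20077 - 13636*1/2803 = -7284/20077 - 13636/2803 = -294187024/56275831 ≈ -5.2276)
h(r) = -49 (h(r) = -42 - 7 = -49)
A = -49
((a - 1*(-20428)) + A)*(o + 27504) = ((-16093 - 1*(-20428)) - 49)*(-294187024/56275831 + 27504) = ((-16093 + 20428) - 49)*(1547516268800/56275831) = (4335 - 49)*(1547516268800/56275831) = 4286*(1547516268800/56275831) = 6632654728076800/56275831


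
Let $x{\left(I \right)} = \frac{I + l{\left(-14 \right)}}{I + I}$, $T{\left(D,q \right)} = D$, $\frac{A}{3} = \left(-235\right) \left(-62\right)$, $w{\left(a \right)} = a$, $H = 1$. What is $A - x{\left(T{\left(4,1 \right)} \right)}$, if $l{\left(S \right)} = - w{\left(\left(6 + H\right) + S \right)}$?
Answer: $\frac{349669}{8} \approx 43709.0$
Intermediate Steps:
$l{\left(S \right)} = -7 - S$ ($l{\left(S \right)} = - (\left(6 + 1\right) + S) = - (7 + S) = -7 - S$)
$A = 43710$ ($A = 3 \left(\left(-235\right) \left(-62\right)\right) = 3 \cdot 14570 = 43710$)
$x{\left(I \right)} = \frac{7 + I}{2 I}$ ($x{\left(I \right)} = \frac{I - -7}{I + I} = \frac{I + \left(-7 + 14\right)}{2 I} = \left(I + 7\right) \frac{1}{2 I} = \left(7 + I\right) \frac{1}{2 I} = \frac{7 + I}{2 I}$)
$A - x{\left(T{\left(4,1 \right)} \right)} = 43710 - \frac{7 + 4}{2 \cdot 4} = 43710 - \frac{1}{2} \cdot \frac{1}{4} \cdot 11 = 43710 - \frac{11}{8} = \frac{349669}{8}$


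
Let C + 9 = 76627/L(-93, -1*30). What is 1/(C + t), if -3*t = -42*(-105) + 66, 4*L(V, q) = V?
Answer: -93/446101 ≈ -0.00020847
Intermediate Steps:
L(V, q) = V/4
t = -1492 (t = -(-42*(-105) + 66)/3 = -(4410 + 66)/3 = -1/3*4476 = -1492)
C = -307345/93 (C = -9 + 76627/(((1/4)*(-93))) = -9 + 76627/(-93/4) = -9 + 76627*(-4/93) = -9 - 306508/93 = -307345/93 ≈ -3304.8)
1/(C + t) = 1/(-307345/93 - 1492) = 1/(-446101/93) = -93/446101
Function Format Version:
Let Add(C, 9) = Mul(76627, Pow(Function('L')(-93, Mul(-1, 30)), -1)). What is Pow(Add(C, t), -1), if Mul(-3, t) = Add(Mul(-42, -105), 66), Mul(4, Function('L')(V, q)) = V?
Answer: Rational(-93, 446101) ≈ -0.00020847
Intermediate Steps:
Function('L')(V, q) = Mul(Rational(1, 4), V)
t = -1492 (t = Mul(Rational(-1, 3), Add(Mul(-42, -105), 66)) = Mul(Rational(-1, 3), Add(4410, 66)) = Mul(Rational(-1, 3), 4476) = -1492)
C = Rational(-307345, 93) (C = Add(-9, Mul(76627, Pow(Mul(Rational(1, 4), -93), -1))) = Add(-9, Mul(76627, Pow(Rational(-93, 4), -1))) = Add(-9, Mul(76627, Rational(-4, 93))) = Add(-9, Rational(-306508, 93)) = Rational(-307345, 93) ≈ -3304.8)
Pow(Add(C, t), -1) = Pow(Add(Rational(-307345, 93), -1492), -1) = Pow(Rational(-446101, 93), -1) = Rational(-93, 446101)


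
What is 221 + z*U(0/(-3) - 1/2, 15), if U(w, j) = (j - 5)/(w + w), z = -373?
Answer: 3951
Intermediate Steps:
U(w, j) = (-5 + j)/(2*w) (U(w, j) = (-5 + j)/((2*w)) = (-5 + j)*(1/(2*w)) = (-5 + j)/(2*w))
221 + z*U(0/(-3) - 1/2, 15) = 221 - 373*(-5 + 15)/(2*(0/(-3) - 1/2)) = 221 - 373*10/(2*(0*(-⅓) - 1*½)) = 221 - 373*10/(2*(0 - ½)) = 221 - 373*10/(2*(-½)) = 221 - 373*(-2)*10/2 = 221 - 373*(-10) = 221 + 3730 = 3951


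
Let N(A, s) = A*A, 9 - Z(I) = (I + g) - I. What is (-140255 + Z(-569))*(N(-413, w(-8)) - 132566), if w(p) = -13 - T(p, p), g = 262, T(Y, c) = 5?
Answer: -5339725524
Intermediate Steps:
Z(I) = -253 (Z(I) = 9 - ((I + 262) - I) = 9 - ((262 + I) - I) = 9 - 1*262 = 9 - 262 = -253)
w(p) = -18 (w(p) = -13 - 1*5 = -13 - 5 = -18)
N(A, s) = A**2
(-140255 + Z(-569))*(N(-413, w(-8)) - 132566) = (-140255 - 253)*((-413)**2 - 132566) = -140508*(170569 - 132566) = -140508*38003 = -5339725524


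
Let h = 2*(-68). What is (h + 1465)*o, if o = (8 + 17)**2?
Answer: 830625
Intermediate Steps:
h = -136
o = 625 (o = 25**2 = 625)
(h + 1465)*o = (-136 + 1465)*625 = 1329*625 = 830625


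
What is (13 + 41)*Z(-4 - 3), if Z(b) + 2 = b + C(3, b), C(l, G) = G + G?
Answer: -1242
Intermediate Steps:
C(l, G) = 2*G
Z(b) = -2 + 3*b (Z(b) = -2 + (b + 2*b) = -2 + 3*b)
(13 + 41)*Z(-4 - 3) = (13 + 41)*(-2 + 3*(-4 - 3)) = 54*(-2 + 3*(-7)) = 54*(-2 - 21) = 54*(-23) = -1242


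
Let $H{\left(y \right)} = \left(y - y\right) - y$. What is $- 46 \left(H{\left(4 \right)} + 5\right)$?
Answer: $-46$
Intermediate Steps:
$H{\left(y \right)} = - y$ ($H{\left(y \right)} = 0 - y = - y$)
$- 46 \left(H{\left(4 \right)} + 5\right) = - 46 \left(\left(-1\right) 4 + 5\right) = - 46 \left(-4 + 5\right) = \left(-46\right) 1 = -46$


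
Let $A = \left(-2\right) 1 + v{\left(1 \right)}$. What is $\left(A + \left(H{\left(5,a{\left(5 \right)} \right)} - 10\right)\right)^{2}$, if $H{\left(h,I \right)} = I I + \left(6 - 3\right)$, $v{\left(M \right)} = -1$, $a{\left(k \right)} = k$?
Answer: $225$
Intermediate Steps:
$H{\left(h,I \right)} = 3 + I^{2}$ ($H{\left(h,I \right)} = I^{2} + \left(6 - 3\right) = I^{2} + 3 = 3 + I^{2}$)
$A = -3$ ($A = \left(-2\right) 1 - 1 = -2 - 1 = -3$)
$\left(A + \left(H{\left(5,a{\left(5 \right)} \right)} - 10\right)\right)^{2} = \left(-3 + \left(\left(3 + 5^{2}\right) - 10\right)\right)^{2} = \left(-3 + \left(\left(3 + 25\right) - 10\right)\right)^{2} = \left(-3 + \left(28 - 10\right)\right)^{2} = \left(-3 + 18\right)^{2} = 15^{2} = 225$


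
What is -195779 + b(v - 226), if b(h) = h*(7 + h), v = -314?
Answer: 92041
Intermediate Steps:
-195779 + b(v - 226) = -195779 + (-314 - 226)*(7 + (-314 - 226)) = -195779 - 540*(7 - 540) = -195779 - 540*(-533) = -195779 + 287820 = 92041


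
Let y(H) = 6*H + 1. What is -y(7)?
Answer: -43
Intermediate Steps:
y(H) = 1 + 6*H
-y(7) = -(1 + 6*7) = -(1 + 42) = -1*43 = -43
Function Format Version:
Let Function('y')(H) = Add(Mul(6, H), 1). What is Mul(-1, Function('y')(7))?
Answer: -43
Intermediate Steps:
Function('y')(H) = Add(1, Mul(6, H))
Mul(-1, Function('y')(7)) = Mul(-1, Add(1, Mul(6, 7))) = Mul(-1, Add(1, 42)) = Mul(-1, 43) = -43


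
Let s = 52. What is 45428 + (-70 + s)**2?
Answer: 45752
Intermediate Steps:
45428 + (-70 + s)**2 = 45428 + (-70 + 52)**2 = 45428 + (-18)**2 = 45428 + 324 = 45752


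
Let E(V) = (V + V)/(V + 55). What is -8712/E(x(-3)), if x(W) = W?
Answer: 75504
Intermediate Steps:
E(V) = 2*V/(55 + V) (E(V) = (2*V)/(55 + V) = 2*V/(55 + V))
-8712/E(x(-3)) = -8712/(2*(-3)/(55 - 3)) = -8712/(2*(-3)/52) = -8712/(2*(-3)*(1/52)) = -8712/(-3/26) = -8712*(-26/3) = 75504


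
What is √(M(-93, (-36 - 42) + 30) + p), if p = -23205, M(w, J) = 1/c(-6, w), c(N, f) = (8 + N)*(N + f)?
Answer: I*√101081002/66 ≈ 152.33*I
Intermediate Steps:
M(w, J) = 1/(-12 + 2*w) (M(w, J) = 1/((-6)² + 8*(-6) + 8*w - 6*w) = 1/(36 - 48 + 8*w - 6*w) = 1/(-12 + 2*w))
√(M(-93, (-36 - 42) + 30) + p) = √(1/(2*(-6 - 93)) - 23205) = √((½)/(-99) - 23205) = √((½)*(-1/99) - 23205) = √(-1/198 - 23205) = √(-4594591/198) = I*√101081002/66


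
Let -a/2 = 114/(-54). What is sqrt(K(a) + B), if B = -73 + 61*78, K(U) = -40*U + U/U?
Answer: sqrt(40654)/3 ≈ 67.209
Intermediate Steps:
a = 38/9 (a = -228/(-54) = -228*(-1)/54 = -2*(-19/9) = 38/9 ≈ 4.2222)
K(U) = 1 - 40*U (K(U) = -20*2*U + 1 = -40*U + 1 = 1 - 40*U)
B = 4685 (B = -73 + 4758 = 4685)
sqrt(K(a) + B) = sqrt((1 - 40*38/9) + 4685) = sqrt((1 - 1520/9) + 4685) = sqrt(-1511/9 + 4685) = sqrt(40654/9) = sqrt(40654)/3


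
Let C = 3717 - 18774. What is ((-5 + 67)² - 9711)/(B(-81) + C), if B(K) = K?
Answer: 5867/15138 ≈ 0.38757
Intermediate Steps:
C = -15057
((-5 + 67)² - 9711)/(B(-81) + C) = ((-5 + 67)² - 9711)/(-81 - 15057) = (62² - 9711)/(-15138) = (3844 - 9711)*(-1/15138) = -5867*(-1/15138) = 5867/15138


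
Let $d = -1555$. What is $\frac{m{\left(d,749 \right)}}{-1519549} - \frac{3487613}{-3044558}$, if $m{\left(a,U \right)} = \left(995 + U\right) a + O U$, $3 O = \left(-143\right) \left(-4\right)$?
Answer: $\frac{39364215838867}{13879065193026} \approx 2.8362$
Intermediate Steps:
$O = \frac{572}{3}$ ($O = \frac{\left(-143\right) \left(-4\right)}{3} = \frac{1}{3} \cdot 572 = \frac{572}{3} \approx 190.67$)
$m{\left(a,U \right)} = \frac{572 U}{3} + a \left(995 + U\right)$ ($m{\left(a,U \right)} = \left(995 + U\right) a + \frac{572 U}{3} = a \left(995 + U\right) + \frac{572 U}{3} = \frac{572 U}{3} + a \left(995 + U\right)$)
$\frac{m{\left(d,749 \right)}}{-1519549} - \frac{3487613}{-3044558} = \frac{995 \left(-1555\right) + \frac{572}{3} \cdot 749 + 749 \left(-1555\right)}{-1519549} - \frac{3487613}{-3044558} = \left(-1547225 + \frac{428428}{3} - 1164695\right) \left(- \frac{1}{1519549}\right) - - \frac{3487613}{3044558} = \left(- \frac{7707332}{3}\right) \left(- \frac{1}{1519549}\right) + \frac{3487613}{3044558} = \frac{7707332}{4558647} + \frac{3487613}{3044558} = \frac{39364215838867}{13879065193026}$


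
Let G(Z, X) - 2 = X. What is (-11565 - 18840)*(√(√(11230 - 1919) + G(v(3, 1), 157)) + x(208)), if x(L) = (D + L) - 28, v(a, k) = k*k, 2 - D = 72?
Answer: -3344550 - 30405*√(159 + √9311) ≈ -3.8305e+6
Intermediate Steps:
D = -70 (D = 2 - 1*72 = 2 - 72 = -70)
v(a, k) = k²
x(L) = -98 + L (x(L) = (-70 + L) - 28 = -98 + L)
G(Z, X) = 2 + X
(-11565 - 18840)*(√(√(11230 - 1919) + G(v(3, 1), 157)) + x(208)) = (-11565 - 18840)*(√(√(11230 - 1919) + (2 + 157)) + (-98 + 208)) = -30405*(√(√9311 + 159) + 110) = -30405*(√(159 + √9311) + 110) = -30405*(110 + √(159 + √9311)) = -3344550 - 30405*√(159 + √9311)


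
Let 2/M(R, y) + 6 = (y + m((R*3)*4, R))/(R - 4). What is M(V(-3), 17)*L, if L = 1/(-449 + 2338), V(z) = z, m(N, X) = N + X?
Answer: -7/18890 ≈ -0.00037057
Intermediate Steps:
M(R, y) = 2/(-6 + (y + 13*R)/(-4 + R)) (M(R, y) = 2/(-6 + (y + ((R*3)*4 + R))/(R - 4)) = 2/(-6 + (y + ((3*R)*4 + R))/(-4 + R)) = 2/(-6 + (y + (12*R + R))/(-4 + R)) = 2/(-6 + (y + 13*R)/(-4 + R)))
L = 1/1889 ≈ 0.00052938
M(V(-3), 17)*L = (2*(-4 - 3)/(24 + 17 + 7*(-3)))*(1/1889) = (2*(-7)/(24 + 17 - 21))*(1/1889) = (2*(-7)/20)*(1/1889) = (2*(1/20)*(-7))*(1/1889) = -7/10*1/1889 = -7/18890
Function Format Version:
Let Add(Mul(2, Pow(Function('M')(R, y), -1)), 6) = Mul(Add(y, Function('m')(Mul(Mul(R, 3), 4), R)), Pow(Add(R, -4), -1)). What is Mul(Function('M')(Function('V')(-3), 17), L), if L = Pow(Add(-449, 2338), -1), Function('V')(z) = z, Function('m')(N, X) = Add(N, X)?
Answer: Rational(-7, 18890) ≈ -0.00037057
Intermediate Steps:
Function('M')(R, y) = Mul(2, Pow(Add(-6, Mul(Pow(Add(-4, R), -1), Add(y, Mul(13, R)))), -1)) (Function('M')(R, y) = Mul(2, Pow(Add(-6, Mul(Add(y, Add(Mul(Mul(R, 3), 4), R)), Pow(Add(R, -4), -1))), -1)) = Mul(2, Pow(Add(-6, Mul(Add(y, Add(Mul(Mul(3, R), 4), R)), Pow(Add(-4, R), -1))), -1)) = Mul(2, Pow(Add(-6, Mul(Add(y, Add(Mul(12, R), R)), Pow(Add(-4, R), -1))), -1)) = Mul(2, Pow(Add(-6, Mul(Add(y, Mul(13, R)), Pow(Add(-4, R), -1))), -1)) = Mul(2, Pow(Add(-6, Mul(Pow(Add(-4, R), -1), Add(y, Mul(13, R)))), -1)))
L = Rational(1, 1889) (L = Pow(1889, -1) = Rational(1, 1889) ≈ 0.00052938)
Mul(Function('M')(Function('V')(-3), 17), L) = Mul(Mul(2, Pow(Add(24, 17, Mul(7, -3)), -1), Add(-4, -3)), Rational(1, 1889)) = Mul(Mul(2, Pow(Add(24, 17, -21), -1), -7), Rational(1, 1889)) = Mul(Mul(2, Pow(20, -1), -7), Rational(1, 1889)) = Mul(Mul(2, Rational(1, 20), -7), Rational(1, 1889)) = Mul(Rational(-7, 10), Rational(1, 1889)) = Rational(-7, 18890)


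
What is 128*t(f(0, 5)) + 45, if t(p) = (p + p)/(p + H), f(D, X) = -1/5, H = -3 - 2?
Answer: 713/13 ≈ 54.846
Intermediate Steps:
H = -5
f(D, X) = -⅕ (f(D, X) = -1*⅕ = -⅕)
t(p) = 2*p/(-5 + p) (t(p) = (p + p)/(p - 5) = (2*p)/(-5 + p) = 2*p/(-5 + p))
128*t(f(0, 5)) + 45 = 128*(2*(-⅕)/(-5 - ⅕)) + 45 = 128*(2*(-⅕)/(-26/5)) + 45 = 128*(2*(-⅕)*(-5/26)) + 45 = 128*(1/13) + 45 = 128/13 + 45 = 713/13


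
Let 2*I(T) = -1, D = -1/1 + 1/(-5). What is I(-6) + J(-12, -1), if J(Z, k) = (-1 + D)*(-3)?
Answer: 61/10 ≈ 6.1000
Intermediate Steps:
D = -6/5 (D = -1*1 + 1*(-⅕) = -1 - ⅕ = -6/5 ≈ -1.2000)
I(T) = -½ (I(T) = (½)*(-1) = -½)
J(Z, k) = 33/5 (J(Z, k) = (-1 - 6/5)*(-3) = -11/5*(-3) = 33/5)
I(-6) + J(-12, -1) = -½ + 33/5 = 61/10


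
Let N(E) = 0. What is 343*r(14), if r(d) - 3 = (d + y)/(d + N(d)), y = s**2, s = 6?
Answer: 2254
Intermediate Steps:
y = 36 (y = 6**2 = 36)
r(d) = 3 + (36 + d)/d (r(d) = 3 + (d + 36)/(d + 0) = 3 + (36 + d)/d)
343*r(14) = 343*(4 + 36/14) = 343*(4 + 36*(1/14)) = 343*(4 + 18/7) = 343*(46/7) = 2254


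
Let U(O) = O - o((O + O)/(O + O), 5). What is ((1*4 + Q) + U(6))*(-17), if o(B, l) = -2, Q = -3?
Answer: -153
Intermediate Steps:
U(O) = 2 + O (U(O) = O - 1*(-2) = O + 2 = 2 + O)
((1*4 + Q) + U(6))*(-17) = ((1*4 - 3) + (2 + 6))*(-17) = ((4 - 3) + 8)*(-17) = (1 + 8)*(-17) = 9*(-17) = -153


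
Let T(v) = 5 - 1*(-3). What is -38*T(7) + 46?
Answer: -258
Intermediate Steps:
T(v) = 8 (T(v) = 5 + 3 = 8)
-38*T(7) + 46 = -38*8 + 46 = -304 + 46 = -258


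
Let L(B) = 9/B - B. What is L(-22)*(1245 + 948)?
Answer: 1041675/22 ≈ 47349.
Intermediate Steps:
L(B) = -B + 9/B
L(-22)*(1245 + 948) = (-1*(-22) + 9/(-22))*(1245 + 948) = (22 + 9*(-1/22))*2193 = (22 - 9/22)*2193 = (475/22)*2193 = 1041675/22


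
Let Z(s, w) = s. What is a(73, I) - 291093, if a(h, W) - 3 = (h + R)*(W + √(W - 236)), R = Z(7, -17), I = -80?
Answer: -297490 + 160*I*√79 ≈ -2.9749e+5 + 1422.1*I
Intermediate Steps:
R = 7
a(h, W) = 3 + (7 + h)*(W + √(-236 + W)) (a(h, W) = 3 + (h + 7)*(W + √(W - 236)) = 3 + (7 + h)*(W + √(-236 + W)))
a(73, I) - 291093 = (3 + 7*(-80) + 7*√(-236 - 80) - 80*73 + 73*√(-236 - 80)) - 291093 = (3 - 560 + 7*√(-316) - 5840 + 73*√(-316)) - 291093 = (3 - 560 + 7*(2*I*√79) - 5840 + 73*(2*I*√79)) - 291093 = (3 - 560 + 14*I*√79 - 5840 + 146*I*√79) - 291093 = (-6397 + 160*I*√79) - 291093 = -297490 + 160*I*√79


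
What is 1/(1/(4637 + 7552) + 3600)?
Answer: 12189/43880401 ≈ 0.00027778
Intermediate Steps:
1/(1/(4637 + 7552) + 3600) = 1/(1/12189 + 3600) = 1/(43880401/12189) = 12189/43880401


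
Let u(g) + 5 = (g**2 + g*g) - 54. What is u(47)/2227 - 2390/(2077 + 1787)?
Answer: 5760323/4302564 ≈ 1.3388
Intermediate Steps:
u(g) = -59 + 2*g**2 (u(g) = -5 + ((g**2 + g*g) - 54) = -5 + ((g**2 + g**2) - 54) = -5 + (2*g**2 - 54) = -5 + (-54 + 2*g**2) = -59 + 2*g**2)
u(47)/2227 - 2390/(2077 + 1787) = (-59 + 2*47**2)/2227 - 2390/(2077 + 1787) = (-59 + 2*2209)*(1/2227) - 2390/3864 = (-59 + 4418)*(1/2227) - 2390*1/3864 = 4359*(1/2227) - 1195/1932 = 4359/2227 - 1195/1932 = 5760323/4302564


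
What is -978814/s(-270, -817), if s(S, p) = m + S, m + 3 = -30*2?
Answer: 978814/333 ≈ 2939.4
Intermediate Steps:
m = -63 (m = -3 - 30*2 = -3 - 60 = -63)
s(S, p) = -63 + S
-978814/s(-270, -817) = -978814/(-63 - 270) = -978814/(-333) = -978814*(-1)/333 = -1*(-978814/333) = 978814/333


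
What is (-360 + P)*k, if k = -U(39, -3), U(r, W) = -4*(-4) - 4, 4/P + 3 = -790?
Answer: 3425808/793 ≈ 4320.1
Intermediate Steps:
P = -4/793 (P = 4/(-3 - 790) = 4/(-793) = 4*(-1/793) = -4/793 ≈ -0.0050441)
U(r, W) = 12 (U(r, W) = 16 - 4 = 12)
k = -12 (k = -1*12 = -12)
(-360 + P)*k = (-360 - 4/793)*(-12) = -285484/793*(-12) = 3425808/793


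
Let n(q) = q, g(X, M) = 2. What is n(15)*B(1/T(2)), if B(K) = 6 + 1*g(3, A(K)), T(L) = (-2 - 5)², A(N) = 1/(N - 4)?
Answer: 120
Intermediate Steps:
A(N) = 1/(-4 + N)
T(L) = 49 (T(L) = (-7)² = 49)
B(K) = 8 (B(K) = 6 + 1*2 = 6 + 2 = 8)
n(15)*B(1/T(2)) = 15*8 = 120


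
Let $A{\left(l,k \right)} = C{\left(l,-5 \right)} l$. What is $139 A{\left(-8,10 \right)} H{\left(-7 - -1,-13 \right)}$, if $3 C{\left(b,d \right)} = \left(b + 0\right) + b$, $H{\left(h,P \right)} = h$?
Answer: $-35584$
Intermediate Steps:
$C{\left(b,d \right)} = \frac{2 b}{3}$ ($C{\left(b,d \right)} = \frac{\left(b + 0\right) + b}{3} = \frac{b + b}{3} = \frac{2 b}{3}$)
$A{\left(l,k \right)} = \frac{2 l^{2}}{3}$ ($A{\left(l,k \right)} = \frac{2 l}{3} l = \frac{2 l^{2}}{3}$)
$139 A{\left(-8,10 \right)} H{\left(-7 - -1,-13 \right)} = 139 \frac{2 \left(-8\right)^{2}}{3} \left(-7 - -1\right) = 139 \cdot \frac{2}{3} \cdot 64 \left(-7 + 1\right) = 139 \cdot \frac{128}{3} \left(-6\right) = \frac{17792}{3} \left(-6\right) = -35584$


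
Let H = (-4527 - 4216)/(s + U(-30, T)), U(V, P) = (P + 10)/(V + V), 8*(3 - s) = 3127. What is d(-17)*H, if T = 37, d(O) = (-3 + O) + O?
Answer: -38818920/46639 ≈ -832.33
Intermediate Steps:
d(O) = -3 + 2*O
s = -3103/8 (s = 3 - ⅛*3127 = 3 - 3127/8 = -3103/8 ≈ -387.88)
U(V, P) = (10 + P)/(2*V) (U(V, P) = (10 + P)/((2*V)) = (10 + P)*(1/(2*V)) = (10 + P)/(2*V))
H = 1049160/46639 (H = (-4527 - 4216)/(-3103/8 + (½)*(10 + 37)/(-30)) = -8743/(-3103/8 + (½)*(-1/30)*47) = -8743/(-3103/8 - 47/60) = -8743/(-46639/120) = -8743*(-120/46639) = 1049160/46639 ≈ 22.495)
d(-17)*H = (-3 + 2*(-17))*(1049160/46639) = (-3 - 34)*(1049160/46639) = -37*1049160/46639 = -38818920/46639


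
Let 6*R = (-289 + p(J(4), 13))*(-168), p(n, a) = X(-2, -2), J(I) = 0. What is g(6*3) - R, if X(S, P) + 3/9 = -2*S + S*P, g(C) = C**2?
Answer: -22660/3 ≈ -7553.3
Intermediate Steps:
X(S, P) = -1/3 - 2*S + P*S (X(S, P) = -1/3 + (-2*S + S*P) = -1/3 + (-2*S + P*S) = -1/3 - 2*S + P*S)
p(n, a) = 23/3 (p(n, a) = -1/3 - 2*(-2) - 2*(-2) = -1/3 + 4 + 4 = 23/3)
R = 23632/3 (R = ((-289 + 23/3)*(-168))/6 = (-844/3*(-168))/6 = (1/6)*47264 = 23632/3 ≈ 7877.3)
g(6*3) - R = (6*3)**2 - 1*23632/3 = 18**2 - 23632/3 = 324 - 23632/3 = -22660/3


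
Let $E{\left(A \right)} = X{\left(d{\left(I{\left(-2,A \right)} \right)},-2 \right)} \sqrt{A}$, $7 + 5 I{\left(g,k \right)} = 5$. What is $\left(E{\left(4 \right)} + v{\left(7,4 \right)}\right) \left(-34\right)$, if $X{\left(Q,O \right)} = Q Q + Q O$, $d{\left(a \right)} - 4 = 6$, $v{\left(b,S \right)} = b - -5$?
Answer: $-5848$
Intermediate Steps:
$I{\left(g,k \right)} = - \frac{2}{5}$ ($I{\left(g,k \right)} = - \frac{7}{5} + \frac{1}{5} \cdot 5 = - \frac{7}{5} + 1 = - \frac{2}{5}$)
$v{\left(b,S \right)} = 5 + b$ ($v{\left(b,S \right)} = b + 5 = 5 + b$)
$d{\left(a \right)} = 10$ ($d{\left(a \right)} = 4 + 6 = 10$)
$X{\left(Q,O \right)} = Q^{2} + O Q$
$E{\left(A \right)} = 80 \sqrt{A}$ ($E{\left(A \right)} = 10 \left(-2 + 10\right) \sqrt{A} = 10 \cdot 8 \sqrt{A} = 80 \sqrt{A}$)
$\left(E{\left(4 \right)} + v{\left(7,4 \right)}\right) \left(-34\right) = \left(80 \sqrt{4} + \left(5 + 7\right)\right) \left(-34\right) = \left(80 \cdot 2 + 12\right) \left(-34\right) = \left(160 + 12\right) \left(-34\right) = 172 \left(-34\right) = -5848$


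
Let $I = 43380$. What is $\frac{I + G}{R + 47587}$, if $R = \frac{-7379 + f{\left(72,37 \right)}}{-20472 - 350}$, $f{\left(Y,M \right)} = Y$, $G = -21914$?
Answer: $\frac{446965052}{990863821} \approx 0.45109$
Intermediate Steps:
$R = \frac{7307}{20822}$ ($R = \frac{-7379 + 72}{-20472 - 350} = - \frac{7307}{-20822} = \left(-7307\right) \left(- \frac{1}{20822}\right) = \frac{7307}{20822} \approx 0.35093$)
$\frac{I + G}{R + 47587} = \frac{43380 - 21914}{\frac{7307}{20822} + 47587} = \frac{21466}{\frac{990863821}{20822}} = 21466 \cdot \frac{20822}{990863821} = \frac{446965052}{990863821}$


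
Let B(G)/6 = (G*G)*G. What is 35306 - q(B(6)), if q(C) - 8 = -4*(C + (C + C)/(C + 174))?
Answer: 9919818/245 ≈ 40489.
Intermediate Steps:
B(G) = 6*G³ (B(G) = 6*((G*G)*G) = 6*(G²*G) = 6*G³)
q(C) = 8 - 4*C - 8*C/(174 + C) (q(C) = 8 - 4*(C + (C + C)/(C + 174)) = 8 - 4*(C + (2*C)/(174 + C)) = 8 - 4*(C + 2*C/(174 + C)) = 8 + (-4*C - 8*C/(174 + C)) = 8 - 4*C - 8*C/(174 + C))
35306 - q(B(6)) = 35306 - 4*(348 - (6*6³)² - 1044*6³)/(174 + 6*6³) = 35306 - 4*(348 - (6*216)² - 1044*216)/(174 + 6*216) = 35306 - 4*(348 - 1*1296² - 174*1296)/(174 + 1296) = 35306 - 4*(348 - 1*1679616 - 225504)/1470 = 35306 - 4*(348 - 1679616 - 225504)/1470 = 35306 - 4*(-1904772)/1470 = 35306 - 1*(-1269848/245) = 35306 + 1269848/245 = 9919818/245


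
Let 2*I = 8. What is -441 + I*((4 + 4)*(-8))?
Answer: -697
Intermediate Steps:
I = 4 (I = (½)*8 = 4)
-441 + I*((4 + 4)*(-8)) = -441 + 4*((4 + 4)*(-8)) = -441 + 4*(8*(-8)) = -441 + 4*(-64) = -441 - 256 = -697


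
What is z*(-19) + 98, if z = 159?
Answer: -2923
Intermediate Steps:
z*(-19) + 98 = 159*(-19) + 98 = -3021 + 98 = -2923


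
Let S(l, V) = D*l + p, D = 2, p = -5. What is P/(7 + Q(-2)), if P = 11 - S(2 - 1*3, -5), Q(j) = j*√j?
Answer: 42/19 + 12*I*√2/19 ≈ 2.2105 + 0.89319*I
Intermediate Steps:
Q(j) = j^(3/2)
S(l, V) = -5 + 2*l (S(l, V) = 2*l - 5 = -5 + 2*l)
P = 18 (P = 11 - (-5 + 2*(2 - 1*3)) = 11 - (-5 + 2*(2 - 3)) = 11 - (-5 + 2*(-1)) = 11 - (-5 - 2) = 11 - 1*(-7) = 11 + 7 = 18)
P/(7 + Q(-2)) = 18/(7 + (-2)^(3/2)) = 18/(7 - 2*I*√2)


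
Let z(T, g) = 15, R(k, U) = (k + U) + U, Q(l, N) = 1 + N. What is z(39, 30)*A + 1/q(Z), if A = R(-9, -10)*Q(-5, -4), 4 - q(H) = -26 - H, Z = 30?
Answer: 78301/60 ≈ 1305.0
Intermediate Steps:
R(k, U) = k + 2*U (R(k, U) = (U + k) + U = k + 2*U)
q(H) = 30 + H (q(H) = 4 - (-26 - H) = 4 + (26 + H) = 30 + H)
A = 87 (A = (-9 + 2*(-10))*(1 - 4) = (-9 - 20)*(-3) = -29*(-3) = 87)
z(39, 30)*A + 1/q(Z) = 15*87 + 1/(30 + 30) = 1305 + 1/60 = 78301/60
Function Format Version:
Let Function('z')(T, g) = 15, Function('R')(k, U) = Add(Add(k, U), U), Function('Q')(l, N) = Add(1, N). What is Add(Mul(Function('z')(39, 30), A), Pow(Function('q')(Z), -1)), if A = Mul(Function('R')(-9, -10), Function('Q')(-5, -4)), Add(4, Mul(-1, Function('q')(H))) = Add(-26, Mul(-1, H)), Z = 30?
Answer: Rational(78301, 60) ≈ 1305.0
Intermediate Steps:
Function('R')(k, U) = Add(k, Mul(2, U)) (Function('R')(k, U) = Add(Add(U, k), U) = Add(k, Mul(2, U)))
Function('q')(H) = Add(30, H) (Function('q')(H) = Add(4, Mul(-1, Add(-26, Mul(-1, H)))) = Add(4, Add(26, H)) = Add(30, H))
A = 87 (A = Mul(Add(-9, Mul(2, -10)), Add(1, -4)) = Mul(Add(-9, -20), -3) = Mul(-29, -3) = 87)
Add(Mul(Function('z')(39, 30), A), Pow(Function('q')(Z), -1)) = Add(Mul(15, 87), Pow(Add(30, 30), -1)) = Add(1305, Pow(60, -1)) = Add(1305, Rational(1, 60)) = Rational(78301, 60)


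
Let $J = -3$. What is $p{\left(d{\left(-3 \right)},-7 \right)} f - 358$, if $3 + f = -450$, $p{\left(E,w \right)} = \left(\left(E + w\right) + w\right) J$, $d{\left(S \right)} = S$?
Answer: $-23461$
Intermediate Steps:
$p{\left(E,w \right)} = - 6 w - 3 E$ ($p{\left(E,w \right)} = \left(\left(E + w\right) + w\right) \left(-3\right) = \left(E + 2 w\right) \left(-3\right) = - 6 w - 3 E$)
$f = -453$ ($f = -3 - 450 = -453$)
$p{\left(d{\left(-3 \right)},-7 \right)} f - 358 = \left(\left(-6\right) \left(-7\right) - -9\right) \left(-453\right) - 358 = \left(42 + 9\right) \left(-453\right) - 358 = 51 \left(-453\right) - 358 = -23103 - 358 = -23461$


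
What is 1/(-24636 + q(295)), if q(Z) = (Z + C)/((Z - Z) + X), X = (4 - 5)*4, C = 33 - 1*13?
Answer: -4/98859 ≈ -4.0462e-5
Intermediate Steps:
C = 20 (C = 33 - 13 = 20)
X = -4 (X = -1*4 = -4)
q(Z) = -5 - Z/4 (q(Z) = (Z + 20)/((Z - Z) - 4) = (20 + Z)/(0 - 4) = (20 + Z)/(-4) = (20 + Z)*(-1/4) = -5 - Z/4)
1/(-24636 + q(295)) = 1/(-24636 + (-5 - 1/4*295)) = 1/(-24636 + (-5 - 295/4)) = 1/(-24636 - 315/4) = 1/(-98859/4) = -4/98859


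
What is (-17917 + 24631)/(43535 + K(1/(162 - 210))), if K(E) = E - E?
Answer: 6714/43535 ≈ 0.15422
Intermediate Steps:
K(E) = 0
(-17917 + 24631)/(43535 + K(1/(162 - 210))) = (-17917 + 24631)/(43535 + 0) = 6714/43535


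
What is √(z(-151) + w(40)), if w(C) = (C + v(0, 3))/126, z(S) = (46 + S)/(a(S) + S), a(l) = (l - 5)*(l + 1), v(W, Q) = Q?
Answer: √321084452822/976458 ≈ 0.58031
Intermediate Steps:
a(l) = (1 + l)*(-5 + l) (a(l) = (-5 + l)*(1 + l) = (1 + l)*(-5 + l))
z(S) = (46 + S)/(-5 + S² - 3*S) (z(S) = (46 + S)/((-5 + S² - 4*S) + S) = (46 + S)/(-5 + S² - 3*S))
w(C) = 1/42 + C/126 (w(C) = (C + 3)/126 = (3 + C)*(1/126) = 1/42 + C/126)
√(z(-151) + w(40)) = √((46 - 151)/(-5 + (-151)² - 3*(-151)) + (1/42 + (1/126)*40)) = √(-105/(-5 + 22801 + 453) + (1/42 + 20/63)) = √(-105/23249 + 43/126) = √(986477/2929374) = √321084452822/976458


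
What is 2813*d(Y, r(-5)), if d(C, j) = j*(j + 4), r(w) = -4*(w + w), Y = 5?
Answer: 4950880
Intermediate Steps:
r(w) = -8*w
d(C, j) = j*(4 + j)
2813*d(Y, r(-5)) = 2813*((-8*(-5))*(4 - 8*(-5))) = 2813*(40*(4 + 40)) = 2813*(40*44) = 2813*1760 = 4950880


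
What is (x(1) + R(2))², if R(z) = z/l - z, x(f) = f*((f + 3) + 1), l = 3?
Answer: 121/9 ≈ 13.444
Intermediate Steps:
x(f) = f*(4 + f) (x(f) = f*((3 + f) + 1) = f*(4 + f))
R(z) = -2*z/3 (R(z) = z/3 - z = -2*z/3)
(x(1) + R(2))² = (1*(4 + 1) - ⅔*2)² = (1*5 - 4/3)² = (5 - 4/3)² = (11/3)² = 121/9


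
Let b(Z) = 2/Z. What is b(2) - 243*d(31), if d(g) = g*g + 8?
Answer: -235466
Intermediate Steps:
d(g) = 8 + g² (d(g) = g² + 8 = 8 + g²)
b(2) - 243*d(31) = 2/2 - 243*(8 + 31²) = 2*(½) - 243*(8 + 961) = 1 - 243*969 = 1 - 235467 = -235466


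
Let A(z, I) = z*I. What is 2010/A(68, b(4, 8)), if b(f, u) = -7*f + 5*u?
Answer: 335/136 ≈ 2.4632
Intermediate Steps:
A(z, I) = I*z
2010/A(68, b(4, 8)) = 2010/(((-7*4 + 5*8)*68)) = 2010/(((-28 + 40)*68)) = 2010/((12*68)) = 2010/816 = 2010*(1/816) = 335/136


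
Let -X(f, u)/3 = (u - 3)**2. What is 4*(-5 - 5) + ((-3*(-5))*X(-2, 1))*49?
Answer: -8860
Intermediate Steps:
X(f, u) = -3*(-3 + u)**2 (X(f, u) = -3*(u - 3)**2 = -3*(-3 + u)**2)
4*(-5 - 5) + ((-3*(-5))*X(-2, 1))*49 = 4*(-5 - 5) + ((-3*(-5))*(-3*(-3 + 1)**2))*49 = 4*(-10) + (15*(-3*(-2)**2))*49 = -40 + (15*(-3*4))*49 = -40 + (15*(-12))*49 = -40 - 180*49 = -40 - 8820 = -8860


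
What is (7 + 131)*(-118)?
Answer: -16284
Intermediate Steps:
(7 + 131)*(-118) = 138*(-118) = -16284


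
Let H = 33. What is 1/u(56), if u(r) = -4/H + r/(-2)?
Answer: -33/928 ≈ -0.035560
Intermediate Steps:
u(r) = -4/33 - r/2 (u(r) = -4/33 + r/(-2) = -4*1/33 + r*(-1/2) = -4/33 - r/2)
1/u(56) = 1/(-4/33 - 1/2*56) = 1/(-4/33 - 28) = 1/(-928/33) = -33/928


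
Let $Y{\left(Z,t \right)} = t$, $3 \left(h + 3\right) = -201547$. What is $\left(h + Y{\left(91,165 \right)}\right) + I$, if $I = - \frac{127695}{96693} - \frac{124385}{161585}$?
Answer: $- \frac{209433524940923}{3124827681} \approx -67022.0$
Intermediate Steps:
$h = - \frac{201556}{3}$ ($h = -3 + \frac{1}{3} \left(-201547\right) = -3 - \frac{201547}{3} = - \frac{201556}{3} \approx -67185.0$)
$I = - \frac{2177383692}{1041609227}$ ($I = \left(-127695\right) \frac{1}{96693} - \frac{24877}{32317} = - \frac{42565}{32231} - \frac{24877}{32317} = - \frac{2177383692}{1041609227} \approx -2.0904$)
$\left(h + Y{\left(91,165 \right)}\right) + I = \left(- \frac{201556}{3} + 165\right) - \frac{2177383692}{1041609227} = - \frac{201061}{3} - \frac{2177383692}{1041609227} = - \frac{209433524940923}{3124827681}$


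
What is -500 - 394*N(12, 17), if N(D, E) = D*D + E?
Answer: -63934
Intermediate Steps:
N(D, E) = E + D² (N(D, E) = D² + E = E + D²)
-500 - 394*N(12, 17) = -500 - 394*(17 + 12²) = -500 - 394*(17 + 144) = -500 - 394*161 = -500 - 63434 = -63934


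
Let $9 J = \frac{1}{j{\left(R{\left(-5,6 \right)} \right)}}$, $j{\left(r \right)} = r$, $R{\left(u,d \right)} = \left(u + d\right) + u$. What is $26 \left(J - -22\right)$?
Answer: $\frac{10283}{18} \approx 571.28$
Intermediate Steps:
$R{\left(u,d \right)} = d + 2 u$ ($R{\left(u,d \right)} = \left(d + u\right) + u = d + 2 u$)
$J = - \frac{1}{36}$ ($J = \frac{1}{9 \left(6 + 2 \left(-5\right)\right)} = \frac{1}{9 \left(6 - 10\right)} = \frac{1}{9 \left(-4\right)} = \frac{1}{9} \left(- \frac{1}{4}\right) = - \frac{1}{36} \approx -0.027778$)
$26 \left(J - -22\right) = 26 \left(- \frac{1}{36} - -22\right) = 26 \left(- \frac{1}{36} + 22\right) = 26 \cdot \frac{791}{36} = \frac{10283}{18}$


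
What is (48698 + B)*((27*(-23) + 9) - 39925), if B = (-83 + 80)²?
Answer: -1974435659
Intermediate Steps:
B = 9 (B = (-3)² = 9)
(48698 + B)*((27*(-23) + 9) - 39925) = (48698 + 9)*((27*(-23) + 9) - 39925) = 48707*((-621 + 9) - 39925) = 48707*(-612 - 39925) = 48707*(-40537) = -1974435659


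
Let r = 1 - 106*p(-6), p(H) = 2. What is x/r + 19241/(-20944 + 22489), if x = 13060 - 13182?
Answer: 4248341/325995 ≈ 13.032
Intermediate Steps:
r = -211 (r = 1 - 106*2 = 1 - 212 = -211)
x = -122
x/r + 19241/(-20944 + 22489) = -122/(-211) + 19241/(-20944 + 22489) = -122*(-1/211) + 19241/1545 = 122/211 + 19241*(1/1545) = 122/211 + 19241/1545 = 4248341/325995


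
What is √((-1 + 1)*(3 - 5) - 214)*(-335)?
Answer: -335*I*√214 ≈ -4900.6*I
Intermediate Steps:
√((-1 + 1)*(3 - 5) - 214)*(-335) = √(0*(-2) - 214)*(-335) = √(0 - 214)*(-335) = √(-214)*(-335) = (I*√214)*(-335) = -335*I*√214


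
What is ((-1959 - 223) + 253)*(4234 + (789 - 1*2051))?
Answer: -5732988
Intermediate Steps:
((-1959 - 223) + 253)*(4234 + (789 - 1*2051)) = (-2182 + 253)*(4234 + (789 - 2051)) = -1929*(4234 - 1262) = -1929*2972 = -5732988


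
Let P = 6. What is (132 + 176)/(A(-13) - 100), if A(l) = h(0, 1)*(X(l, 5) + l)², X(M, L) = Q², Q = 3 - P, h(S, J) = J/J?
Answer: -11/3 ≈ -3.6667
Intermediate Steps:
h(S, J) = 1
Q = -3 (Q = 3 - 1*6 = 3 - 6 = -3)
X(M, L) = 9 (X(M, L) = (-3)² = 9)
A(l) = (9 + l)² (A(l) = 1*(9 + l)² = (9 + l)²)
(132 + 176)/(A(-13) - 100) = (132 + 176)/((9 - 13)² - 100) = 308/((-4)² - 100) = 308/(16 - 100) = 308/(-84) = 308*(-1/84) = -11/3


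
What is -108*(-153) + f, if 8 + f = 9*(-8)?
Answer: 16444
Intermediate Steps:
f = -80 (f = -8 + 9*(-8) = -8 - 72 = -80)
-108*(-153) + f = -108*(-153) - 80 = 16524 - 80 = 16444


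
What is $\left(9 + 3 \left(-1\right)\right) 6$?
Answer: $36$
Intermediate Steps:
$\left(9 + 3 \left(-1\right)\right) 6 = \left(9 - 3\right) 6 = 6 \cdot 6 = 36$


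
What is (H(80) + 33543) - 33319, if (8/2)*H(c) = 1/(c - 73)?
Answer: 6273/28 ≈ 224.04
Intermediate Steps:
H(c) = 1/(4*(-73 + c)) (H(c) = 1/(4*(c - 73)) = 1/(4*(-73 + c)))
(H(80) + 33543) - 33319 = (1/(4*(-73 + 80)) + 33543) - 33319 = ((¼)/7 + 33543) - 33319 = ((¼)*(⅐) + 33543) - 33319 = (1/28 + 33543) - 33319 = 939205/28 - 33319 = 6273/28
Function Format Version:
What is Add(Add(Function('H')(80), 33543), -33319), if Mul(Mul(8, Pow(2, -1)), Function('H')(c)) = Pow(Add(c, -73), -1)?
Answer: Rational(6273, 28) ≈ 224.04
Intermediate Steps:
Function('H')(c) = Mul(Rational(1, 4), Pow(Add(-73, c), -1)) (Function('H')(c) = Mul(Rational(1, 4), Pow(Add(c, -73), -1)) = Mul(Rational(1, 4), Pow(Add(-73, c), -1)))
Add(Add(Function('H')(80), 33543), -33319) = Add(Add(Mul(Rational(1, 4), Pow(Add(-73, 80), -1)), 33543), -33319) = Add(Add(Mul(Rational(1, 4), Pow(7, -1)), 33543), -33319) = Add(Add(Mul(Rational(1, 4), Rational(1, 7)), 33543), -33319) = Add(Add(Rational(1, 28), 33543), -33319) = Add(Rational(939205, 28), -33319) = Rational(6273, 28)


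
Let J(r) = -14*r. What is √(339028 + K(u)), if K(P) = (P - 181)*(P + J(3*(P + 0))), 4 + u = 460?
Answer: 2*I*√1200593 ≈ 2191.4*I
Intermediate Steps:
u = 456 (u = -4 + 460 = 456)
K(P) = -41*P*(-181 + P) (K(P) = (P - 181)*(P - 42*(P + 0)) = (-181 + P)*(P - 42*P) = (-181 + P)*(-41*P) = -41*P*(-181 + P))
√(339028 + K(u)) = √(339028 + 41*456*(181 - 1*456)) = √(339028 + 41*456*(181 - 456)) = √(339028 + 41*456*(-275)) = √(339028 - 5141400) = √(-4802372) = 2*I*√1200593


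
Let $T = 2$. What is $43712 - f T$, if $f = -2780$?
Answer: $49272$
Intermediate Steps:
$43712 - f T = 43712 - \left(-2780\right) 2 = 43712 - -5560 = 43712 + 5560 = 49272$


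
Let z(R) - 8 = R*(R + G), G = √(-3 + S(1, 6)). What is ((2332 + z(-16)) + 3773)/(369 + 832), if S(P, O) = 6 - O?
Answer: 6369/1201 - 16*I*√3/1201 ≈ 5.3031 - 0.023075*I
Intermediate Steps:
G = I*√3 (G = √(-3 + (6 - 1*6)) = √(-3 + (6 - 6)) = √(-3 + 0) = √(-3) = I*√3 ≈ 1.732*I)
z(R) = 8 + R*(R + I*√3)
((2332 + z(-16)) + 3773)/(369 + 832) = ((2332 + (8 + (-16)² + I*(-16)*√3)) + 3773)/(369 + 832) = ((2332 + (8 + 256 - 16*I*√3)) + 3773)/1201 = ((2332 + (264 - 16*I*√3)) + 3773)*(1/1201) = ((2596 - 16*I*√3) + 3773)*(1/1201) = (6369 - 16*I*√3)*(1/1201) = 6369/1201 - 16*I*√3/1201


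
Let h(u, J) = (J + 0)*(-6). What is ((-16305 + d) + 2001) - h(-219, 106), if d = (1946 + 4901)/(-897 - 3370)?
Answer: -58328203/4267 ≈ -13670.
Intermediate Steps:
h(u, J) = -6*J (h(u, J) = J*(-6) = -6*J)
d = -6847/4267 (d = 6847/(-4267) = 6847*(-1/4267) = -6847/4267 ≈ -1.6046)
((-16305 + d) + 2001) - h(-219, 106) = ((-16305 - 6847/4267) + 2001) - (-6)*106 = (-69580282/4267 + 2001) - 1*(-636) = -61042015/4267 + 636 = -58328203/4267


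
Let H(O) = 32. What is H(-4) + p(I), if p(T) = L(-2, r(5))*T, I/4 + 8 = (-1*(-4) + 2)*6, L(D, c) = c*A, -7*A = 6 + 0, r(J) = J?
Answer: -448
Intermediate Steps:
A = -6/7 (A = -(6 + 0)/7 = -⅐*6 = -6/7 ≈ -0.85714)
L(D, c) = -6*c/7 (L(D, c) = c*(-6/7) = -6*c/7)
I = 112 (I = -32 + 4*((-1*(-4) + 2)*6) = -32 + 4*((4 + 2)*6) = -32 + 4*(6*6) = -32 + 4*36 = -32 + 144 = 112)
p(T) = -30*T/7 (p(T) = (-6/7*5)*T = -30*T/7)
H(-4) + p(I) = 32 - 30/7*112 = 32 - 480 = -448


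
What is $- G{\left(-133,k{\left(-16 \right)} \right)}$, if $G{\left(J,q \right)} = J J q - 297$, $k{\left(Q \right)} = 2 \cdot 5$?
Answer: $-176593$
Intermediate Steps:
$k{\left(Q \right)} = 10$
$G{\left(J,q \right)} = -297 + q J^{2}$ ($G{\left(J,q \right)} = J^{2} q - 297 = q J^{2} - 297 = -297 + q J^{2}$)
$- G{\left(-133,k{\left(-16 \right)} \right)} = - (-297 + 10 \left(-133\right)^{2}) = - (-297 + 10 \cdot 17689) = - (-297 + 176890) = \left(-1\right) 176593 = -176593$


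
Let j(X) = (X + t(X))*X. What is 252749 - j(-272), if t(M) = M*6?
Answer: -265139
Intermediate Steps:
t(M) = 6*M
j(X) = 7*X² (j(X) = (X + 6*X)*X = (7*X)*X = 7*X²)
252749 - j(-272) = 252749 - 7*(-272)² = 252749 - 7*73984 = 252749 - 1*517888 = 252749 - 517888 = -265139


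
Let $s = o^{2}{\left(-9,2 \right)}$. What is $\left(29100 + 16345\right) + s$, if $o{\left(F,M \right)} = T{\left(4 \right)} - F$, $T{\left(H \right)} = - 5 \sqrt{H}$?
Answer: $45446$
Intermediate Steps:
$o{\left(F,M \right)} = -10 - F$ ($o{\left(F,M \right)} = - 5 \sqrt{4} - F = \left(-5\right) 2 - F = -10 - F$)
$s = 1$ ($s = \left(-10 - -9\right)^{2} = \left(-10 + 9\right)^{2} = \left(-1\right)^{2} = 1$)
$\left(29100 + 16345\right) + s = \left(29100 + 16345\right) + 1 = 45445 + 1 = 45446$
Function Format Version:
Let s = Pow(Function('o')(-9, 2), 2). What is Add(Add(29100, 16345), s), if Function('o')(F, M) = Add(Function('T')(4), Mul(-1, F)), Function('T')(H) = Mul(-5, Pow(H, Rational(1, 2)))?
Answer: 45446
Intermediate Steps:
Function('o')(F, M) = Add(-10, Mul(-1, F)) (Function('o')(F, M) = Add(Mul(-5, Pow(4, Rational(1, 2))), Mul(-1, F)) = Add(Mul(-5, 2), Mul(-1, F)) = Add(-10, Mul(-1, F)))
s = 1 (s = Pow(Add(-10, Mul(-1, -9)), 2) = Pow(Add(-10, 9), 2) = Pow(-1, 2) = 1)
Add(Add(29100, 16345), s) = Add(Add(29100, 16345), 1) = Add(45445, 1) = 45446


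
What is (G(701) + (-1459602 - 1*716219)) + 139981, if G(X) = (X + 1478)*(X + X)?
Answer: 1019118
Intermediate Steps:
G(X) = 2*X*(1478 + X) (G(X) = (1478 + X)*(2*X) = 2*X*(1478 + X))
(G(701) + (-1459602 - 1*716219)) + 139981 = (2*701*(1478 + 701) + (-1459602 - 1*716219)) + 139981 = (2*701*2179 + (-1459602 - 716219)) + 139981 = (3054958 - 2175821) + 139981 = 879137 + 139981 = 1019118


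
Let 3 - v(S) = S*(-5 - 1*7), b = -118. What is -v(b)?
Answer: 1413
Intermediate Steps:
v(S) = 3 + 12*S (v(S) = 3 - S*(-5 - 1*7) = 3 - S*(-5 - 7) = 3 - S*(-12) = 3 - (-12)*S = 3 + 12*S)
-v(b) = -(3 + 12*(-118)) = -(3 - 1416) = -1*(-1413) = 1413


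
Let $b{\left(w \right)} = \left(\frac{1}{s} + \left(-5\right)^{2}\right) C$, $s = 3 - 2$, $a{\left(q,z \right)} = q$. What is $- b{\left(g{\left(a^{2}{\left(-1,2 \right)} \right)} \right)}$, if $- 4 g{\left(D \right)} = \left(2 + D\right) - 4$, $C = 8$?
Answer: $-208$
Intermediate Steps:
$s = 1$ ($s = 3 - 2 = 1$)
$g{\left(D \right)} = \frac{1}{2} - \frac{D}{4}$ ($g{\left(D \right)} = - \frac{\left(2 + D\right) - 4}{4} = - \frac{-2 + D}{4} = \frac{1}{2} - \frac{D}{4}$)
$b{\left(w \right)} = 208$ ($b{\left(w \right)} = \left(1^{-1} + \left(-5\right)^{2}\right) 8 = \left(1 + 25\right) 8 = 26 \cdot 8 = 208$)
$- b{\left(g{\left(a^{2}{\left(-1,2 \right)} \right)} \right)} = \left(-1\right) 208 = -208$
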